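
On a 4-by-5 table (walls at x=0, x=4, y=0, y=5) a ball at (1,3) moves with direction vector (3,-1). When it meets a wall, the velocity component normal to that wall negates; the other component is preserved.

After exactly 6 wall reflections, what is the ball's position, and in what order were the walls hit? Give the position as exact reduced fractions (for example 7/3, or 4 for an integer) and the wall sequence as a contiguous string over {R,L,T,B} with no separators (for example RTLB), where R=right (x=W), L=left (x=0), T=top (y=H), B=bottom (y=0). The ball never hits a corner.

1. t=1 → R at (4,2); v=(-3,-1)
2. t=4/3 → L at (0,2/3); v=(3,-1)
3. t=2/3 → B at (2,0); v=(3,1)
4. t=2/3 → R at (4,2/3); v=(-3,1)
5. t=4/3 → L at (0,2); v=(3,1)
6. t=4/3 → R at (4,10/3); v=(-3,1)

Final position: (4,10/3)
Wall sequence: RLBRLR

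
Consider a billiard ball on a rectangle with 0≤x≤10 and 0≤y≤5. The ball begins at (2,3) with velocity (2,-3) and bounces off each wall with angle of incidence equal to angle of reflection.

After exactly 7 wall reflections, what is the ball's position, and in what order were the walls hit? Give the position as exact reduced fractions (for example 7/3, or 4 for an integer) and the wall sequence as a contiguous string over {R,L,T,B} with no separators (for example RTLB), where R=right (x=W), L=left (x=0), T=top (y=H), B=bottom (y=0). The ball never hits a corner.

1. t=1 → B at (4,0); v=(2,3)
2. t=5/3 → T at (22/3,5); v=(2,-3)
3. t=4/3 → R at (10,1); v=(-2,-3)
4. t=1/3 → B at (28/3,0); v=(-2,3)
5. t=5/3 → T at (6,5); v=(-2,-3)
6. t=5/3 → B at (8/3,0); v=(-2,3)
7. t=4/3 → L at (0,4); v=(2,3)

Final position: (0,4)
Wall sequence: BTRBTBL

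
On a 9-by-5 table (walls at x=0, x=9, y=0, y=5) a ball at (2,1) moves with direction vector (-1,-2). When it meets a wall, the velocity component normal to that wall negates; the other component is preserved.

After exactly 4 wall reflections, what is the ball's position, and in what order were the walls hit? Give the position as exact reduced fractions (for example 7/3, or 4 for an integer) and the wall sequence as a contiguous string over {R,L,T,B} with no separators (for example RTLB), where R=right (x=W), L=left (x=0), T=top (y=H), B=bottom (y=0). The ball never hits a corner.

Final position: (7/2,0)
Wall sequence: BLTB

1. t=1/2 → B at (3/2,0); v=(-1,2)
2. t=3/2 → L at (0,3); v=(1,2)
3. t=1 → T at (1,5); v=(1,-2)
4. t=5/2 → B at (7/2,0); v=(1,2)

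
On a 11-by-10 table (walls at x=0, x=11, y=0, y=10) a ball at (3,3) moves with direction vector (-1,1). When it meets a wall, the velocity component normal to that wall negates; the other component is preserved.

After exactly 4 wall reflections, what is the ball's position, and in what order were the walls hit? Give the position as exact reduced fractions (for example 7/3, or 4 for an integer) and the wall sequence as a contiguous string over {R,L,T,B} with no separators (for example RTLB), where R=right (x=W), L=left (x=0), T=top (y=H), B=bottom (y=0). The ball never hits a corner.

Final position: (8,0)
Wall sequence: LTRB

1. t=3 → L at (0,6); v=(1,1)
2. t=4 → T at (4,10); v=(1,-1)
3. t=7 → R at (11,3); v=(-1,-1)
4. t=3 → B at (8,0); v=(-1,1)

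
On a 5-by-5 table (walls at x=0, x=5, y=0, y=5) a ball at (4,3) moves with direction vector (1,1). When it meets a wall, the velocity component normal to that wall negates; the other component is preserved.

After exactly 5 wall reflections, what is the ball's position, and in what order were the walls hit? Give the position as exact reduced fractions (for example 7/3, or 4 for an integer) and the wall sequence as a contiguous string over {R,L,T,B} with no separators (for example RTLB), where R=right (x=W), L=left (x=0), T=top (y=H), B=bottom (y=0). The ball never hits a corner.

Final position: (5,4)
Wall sequence: RTLBR

1. t=1 → R at (5,4); v=(-1,1)
2. t=1 → T at (4,5); v=(-1,-1)
3. t=4 → L at (0,1); v=(1,-1)
4. t=1 → B at (1,0); v=(1,1)
5. t=4 → R at (5,4); v=(-1,1)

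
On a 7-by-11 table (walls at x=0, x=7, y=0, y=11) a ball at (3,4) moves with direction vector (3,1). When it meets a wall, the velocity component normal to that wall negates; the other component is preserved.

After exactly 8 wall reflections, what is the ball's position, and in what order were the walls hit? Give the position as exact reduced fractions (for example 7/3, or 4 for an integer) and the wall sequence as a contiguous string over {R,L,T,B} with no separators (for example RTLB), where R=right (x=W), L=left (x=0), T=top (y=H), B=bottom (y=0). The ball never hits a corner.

1. t=4/3 → R at (7,16/3); v=(-3,1)
2. t=7/3 → L at (0,23/3); v=(3,1)
3. t=7/3 → R at (7,10); v=(-3,1)
4. t=1 → T at (4,11); v=(-3,-1)
5. t=4/3 → L at (0,29/3); v=(3,-1)
6. t=7/3 → R at (7,22/3); v=(-3,-1)
7. t=7/3 → L at (0,5); v=(3,-1)
8. t=7/3 → R at (7,8/3); v=(-3,-1)

Final position: (7,8/3)
Wall sequence: RLRTLRLR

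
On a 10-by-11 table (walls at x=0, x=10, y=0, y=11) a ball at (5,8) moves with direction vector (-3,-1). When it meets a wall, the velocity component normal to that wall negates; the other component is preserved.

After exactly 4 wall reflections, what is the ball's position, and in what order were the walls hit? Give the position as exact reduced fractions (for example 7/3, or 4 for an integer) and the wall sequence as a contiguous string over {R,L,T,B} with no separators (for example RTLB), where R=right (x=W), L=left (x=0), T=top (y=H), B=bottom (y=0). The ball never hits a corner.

Final position: (0,1/3)
Wall sequence: LRBL

1. t=5/3 → L at (0,19/3); v=(3,-1)
2. t=10/3 → R at (10,3); v=(-3,-1)
3. t=3 → B at (1,0); v=(-3,1)
4. t=1/3 → L at (0,1/3); v=(3,1)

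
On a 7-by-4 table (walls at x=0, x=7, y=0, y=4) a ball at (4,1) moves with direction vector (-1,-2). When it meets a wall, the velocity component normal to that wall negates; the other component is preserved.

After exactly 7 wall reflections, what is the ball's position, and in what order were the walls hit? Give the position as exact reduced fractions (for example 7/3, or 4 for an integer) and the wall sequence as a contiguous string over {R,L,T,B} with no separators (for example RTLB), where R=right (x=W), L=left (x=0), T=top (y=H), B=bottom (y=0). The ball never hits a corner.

Final position: (13/2,4)
Wall sequence: BTLBTBT

1. t=1/2 → B at (7/2,0); v=(-1,2)
2. t=2 → T at (3/2,4); v=(-1,-2)
3. t=3/2 → L at (0,1); v=(1,-2)
4. t=1/2 → B at (1/2,0); v=(1,2)
5. t=2 → T at (5/2,4); v=(1,-2)
6. t=2 → B at (9/2,0); v=(1,2)
7. t=2 → T at (13/2,4); v=(1,-2)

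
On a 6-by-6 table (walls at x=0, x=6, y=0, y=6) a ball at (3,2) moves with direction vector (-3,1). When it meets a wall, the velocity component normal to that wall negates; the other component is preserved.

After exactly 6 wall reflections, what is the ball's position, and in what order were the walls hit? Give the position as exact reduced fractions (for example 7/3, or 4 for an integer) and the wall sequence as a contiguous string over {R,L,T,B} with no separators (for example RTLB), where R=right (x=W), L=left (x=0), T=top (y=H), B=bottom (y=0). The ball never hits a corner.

1. t=1 → L at (0,3); v=(3,1)
2. t=2 → R at (6,5); v=(-3,1)
3. t=1 → T at (3,6); v=(-3,-1)
4. t=1 → L at (0,5); v=(3,-1)
5. t=2 → R at (6,3); v=(-3,-1)
6. t=2 → L at (0,1); v=(3,-1)

Final position: (0,1)
Wall sequence: LRTLRL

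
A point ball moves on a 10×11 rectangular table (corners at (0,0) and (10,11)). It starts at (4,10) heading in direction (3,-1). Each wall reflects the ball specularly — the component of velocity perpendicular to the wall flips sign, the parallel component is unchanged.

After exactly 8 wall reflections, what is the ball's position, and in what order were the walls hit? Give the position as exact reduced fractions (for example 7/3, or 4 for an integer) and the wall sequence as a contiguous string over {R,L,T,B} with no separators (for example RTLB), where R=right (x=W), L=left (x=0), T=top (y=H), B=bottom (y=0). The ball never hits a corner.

1. t=2 → R at (10,8); v=(-3,-1)
2. t=10/3 → L at (0,14/3); v=(3,-1)
3. t=10/3 → R at (10,4/3); v=(-3,-1)
4. t=4/3 → B at (6,0); v=(-3,1)
5. t=2 → L at (0,2); v=(3,1)
6. t=10/3 → R at (10,16/3); v=(-3,1)
7. t=10/3 → L at (0,26/3); v=(3,1)
8. t=7/3 → T at (7,11); v=(3,-1)

Final position: (7,11)
Wall sequence: RLRBLRLT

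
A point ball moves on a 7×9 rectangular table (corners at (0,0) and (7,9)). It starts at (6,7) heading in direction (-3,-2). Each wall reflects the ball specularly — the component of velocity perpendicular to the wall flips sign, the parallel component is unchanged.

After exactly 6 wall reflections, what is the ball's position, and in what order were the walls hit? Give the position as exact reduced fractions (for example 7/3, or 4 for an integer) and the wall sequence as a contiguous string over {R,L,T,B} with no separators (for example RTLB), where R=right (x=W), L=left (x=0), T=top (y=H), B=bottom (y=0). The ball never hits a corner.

Final position: (7,7)
Wall sequence: LBRLTR

1. t=2 → L at (0,3); v=(3,-2)
2. t=3/2 → B at (9/2,0); v=(3,2)
3. t=5/6 → R at (7,5/3); v=(-3,2)
4. t=7/3 → L at (0,19/3); v=(3,2)
5. t=4/3 → T at (4,9); v=(3,-2)
6. t=1 → R at (7,7); v=(-3,-2)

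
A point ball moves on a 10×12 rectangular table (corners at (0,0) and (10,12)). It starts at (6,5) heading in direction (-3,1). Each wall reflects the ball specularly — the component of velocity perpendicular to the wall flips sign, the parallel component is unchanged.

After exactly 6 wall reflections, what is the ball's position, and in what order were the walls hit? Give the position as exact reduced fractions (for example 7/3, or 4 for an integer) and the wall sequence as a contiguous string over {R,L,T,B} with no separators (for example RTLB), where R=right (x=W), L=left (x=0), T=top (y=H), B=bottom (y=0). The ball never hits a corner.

1. t=2 → L at (0,7); v=(3,1)
2. t=10/3 → R at (10,31/3); v=(-3,1)
3. t=5/3 → T at (5,12); v=(-3,-1)
4. t=5/3 → L at (0,31/3); v=(3,-1)
5. t=10/3 → R at (10,7); v=(-3,-1)
6. t=10/3 → L at (0,11/3); v=(3,-1)

Final position: (0,11/3)
Wall sequence: LRTLRL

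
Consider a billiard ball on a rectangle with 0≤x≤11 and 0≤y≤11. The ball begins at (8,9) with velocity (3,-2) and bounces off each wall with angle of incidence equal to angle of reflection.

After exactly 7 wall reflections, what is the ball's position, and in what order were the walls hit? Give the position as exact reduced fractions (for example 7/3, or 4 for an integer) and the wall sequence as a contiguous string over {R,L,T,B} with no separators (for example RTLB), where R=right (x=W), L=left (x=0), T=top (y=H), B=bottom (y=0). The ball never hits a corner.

1. t=1 → R at (11,7); v=(-3,-2)
2. t=7/2 → B at (1/2,0); v=(-3,2)
3. t=1/6 → L at (0,1/3); v=(3,2)
4. t=11/3 → R at (11,23/3); v=(-3,2)
5. t=5/3 → T at (6,11); v=(-3,-2)
6. t=2 → L at (0,7); v=(3,-2)
7. t=7/2 → B at (21/2,0); v=(3,2)

Final position: (21/2,0)
Wall sequence: RBLRTLB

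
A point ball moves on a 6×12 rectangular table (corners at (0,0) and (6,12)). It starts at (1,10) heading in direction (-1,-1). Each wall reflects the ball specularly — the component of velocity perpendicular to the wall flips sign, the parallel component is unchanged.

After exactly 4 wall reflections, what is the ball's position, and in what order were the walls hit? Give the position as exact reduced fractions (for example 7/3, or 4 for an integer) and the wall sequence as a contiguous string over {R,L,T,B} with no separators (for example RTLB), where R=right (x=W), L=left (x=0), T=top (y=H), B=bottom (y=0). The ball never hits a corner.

1. t=1 → L at (0,9); v=(1,-1)
2. t=6 → R at (6,3); v=(-1,-1)
3. t=3 → B at (3,0); v=(-1,1)
4. t=3 → L at (0,3); v=(1,1)

Final position: (0,3)
Wall sequence: LRBL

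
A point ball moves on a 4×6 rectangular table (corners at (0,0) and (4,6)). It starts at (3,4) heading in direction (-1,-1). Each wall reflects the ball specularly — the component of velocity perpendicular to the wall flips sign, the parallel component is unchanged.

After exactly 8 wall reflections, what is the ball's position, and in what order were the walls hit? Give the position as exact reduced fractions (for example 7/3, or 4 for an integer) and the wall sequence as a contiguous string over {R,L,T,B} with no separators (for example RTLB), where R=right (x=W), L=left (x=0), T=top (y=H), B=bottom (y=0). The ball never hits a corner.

Final position: (0,3)
Wall sequence: LBRTLRBL

1. t=3 → L at (0,1); v=(1,-1)
2. t=1 → B at (1,0); v=(1,1)
3. t=3 → R at (4,3); v=(-1,1)
4. t=3 → T at (1,6); v=(-1,-1)
5. t=1 → L at (0,5); v=(1,-1)
6. t=4 → R at (4,1); v=(-1,-1)
7. t=1 → B at (3,0); v=(-1,1)
8. t=3 → L at (0,3); v=(1,1)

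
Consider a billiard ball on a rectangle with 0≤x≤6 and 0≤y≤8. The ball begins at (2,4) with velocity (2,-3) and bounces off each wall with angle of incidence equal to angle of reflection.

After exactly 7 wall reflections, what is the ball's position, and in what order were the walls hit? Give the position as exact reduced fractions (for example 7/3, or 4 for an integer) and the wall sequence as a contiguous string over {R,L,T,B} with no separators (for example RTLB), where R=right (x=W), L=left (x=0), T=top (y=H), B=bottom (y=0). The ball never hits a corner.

Final position: (10/3,8)
Wall sequence: BRTLBRT

1. t=4/3 → B at (14/3,0); v=(2,3)
2. t=2/3 → R at (6,2); v=(-2,3)
3. t=2 → T at (2,8); v=(-2,-3)
4. t=1 → L at (0,5); v=(2,-3)
5. t=5/3 → B at (10/3,0); v=(2,3)
6. t=4/3 → R at (6,4); v=(-2,3)
7. t=4/3 → T at (10/3,8); v=(-2,-3)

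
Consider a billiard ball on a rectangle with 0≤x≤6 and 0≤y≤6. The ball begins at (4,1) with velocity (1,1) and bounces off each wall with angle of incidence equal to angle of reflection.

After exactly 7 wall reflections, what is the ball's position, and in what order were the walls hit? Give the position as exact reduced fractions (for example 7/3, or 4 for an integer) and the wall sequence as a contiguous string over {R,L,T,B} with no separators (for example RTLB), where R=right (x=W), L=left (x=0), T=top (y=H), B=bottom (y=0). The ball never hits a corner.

1. t=2 → R at (6,3); v=(-1,1)
2. t=3 → T at (3,6); v=(-1,-1)
3. t=3 → L at (0,3); v=(1,-1)
4. t=3 → B at (3,0); v=(1,1)
5. t=3 → R at (6,3); v=(-1,1)
6. t=3 → T at (3,6); v=(-1,-1)
7. t=3 → L at (0,3); v=(1,-1)

Final position: (0,3)
Wall sequence: RTLBRTL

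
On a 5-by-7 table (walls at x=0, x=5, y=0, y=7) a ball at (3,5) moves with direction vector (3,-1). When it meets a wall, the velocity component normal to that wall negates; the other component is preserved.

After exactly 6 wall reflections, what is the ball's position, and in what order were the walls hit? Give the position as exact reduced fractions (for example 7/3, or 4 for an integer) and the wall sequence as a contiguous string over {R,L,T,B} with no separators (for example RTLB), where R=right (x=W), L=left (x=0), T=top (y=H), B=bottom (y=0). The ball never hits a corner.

1. t=2/3 → R at (5,13/3); v=(-3,-1)
2. t=5/3 → L at (0,8/3); v=(3,-1)
3. t=5/3 → R at (5,1); v=(-3,-1)
4. t=1 → B at (2,0); v=(-3,1)
5. t=2/3 → L at (0,2/3); v=(3,1)
6. t=5/3 → R at (5,7/3); v=(-3,1)

Final position: (5,7/3)
Wall sequence: RLRBLR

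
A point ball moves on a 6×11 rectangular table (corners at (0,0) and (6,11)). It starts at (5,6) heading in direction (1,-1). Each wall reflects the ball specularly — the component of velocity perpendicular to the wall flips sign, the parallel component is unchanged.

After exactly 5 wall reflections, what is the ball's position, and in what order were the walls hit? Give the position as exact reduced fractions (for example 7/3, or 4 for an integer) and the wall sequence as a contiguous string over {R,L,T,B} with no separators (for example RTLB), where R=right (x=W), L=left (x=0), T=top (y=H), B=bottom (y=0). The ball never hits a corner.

Final position: (2,11)
Wall sequence: RBLRT

1. t=1 → R at (6,5); v=(-1,-1)
2. t=5 → B at (1,0); v=(-1,1)
3. t=1 → L at (0,1); v=(1,1)
4. t=6 → R at (6,7); v=(-1,1)
5. t=4 → T at (2,11); v=(-1,-1)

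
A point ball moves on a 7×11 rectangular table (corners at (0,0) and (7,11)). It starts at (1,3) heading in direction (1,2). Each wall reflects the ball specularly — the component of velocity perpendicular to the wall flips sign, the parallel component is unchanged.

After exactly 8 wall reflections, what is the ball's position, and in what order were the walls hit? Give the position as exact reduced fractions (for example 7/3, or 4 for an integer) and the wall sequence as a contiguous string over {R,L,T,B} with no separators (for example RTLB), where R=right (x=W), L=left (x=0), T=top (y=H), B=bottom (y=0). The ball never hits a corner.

1. t=4 → T at (5,11); v=(1,-2)
2. t=2 → R at (7,7); v=(-1,-2)
3. t=7/2 → B at (7/2,0); v=(-1,2)
4. t=7/2 → L at (0,7); v=(1,2)
5. t=2 → T at (2,11); v=(1,-2)
6. t=5 → R at (7,1); v=(-1,-2)
7. t=1/2 → B at (13/2,0); v=(-1,2)
8. t=11/2 → T at (1,11); v=(-1,-2)

Final position: (1,11)
Wall sequence: TRBLTRBT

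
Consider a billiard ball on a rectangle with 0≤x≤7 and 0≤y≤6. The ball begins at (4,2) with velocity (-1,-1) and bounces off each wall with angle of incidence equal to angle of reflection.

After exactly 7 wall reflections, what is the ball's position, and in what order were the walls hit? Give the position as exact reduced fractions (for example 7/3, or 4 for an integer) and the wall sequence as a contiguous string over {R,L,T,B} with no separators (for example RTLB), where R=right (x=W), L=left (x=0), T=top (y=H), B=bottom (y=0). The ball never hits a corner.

1. t=2 → B at (2,0); v=(-1,1)
2. t=2 → L at (0,2); v=(1,1)
3. t=4 → T at (4,6); v=(1,-1)
4. t=3 → R at (7,3); v=(-1,-1)
5. t=3 → B at (4,0); v=(-1,1)
6. t=4 → L at (0,4); v=(1,1)
7. t=2 → T at (2,6); v=(1,-1)

Final position: (2,6)
Wall sequence: BLTRBLT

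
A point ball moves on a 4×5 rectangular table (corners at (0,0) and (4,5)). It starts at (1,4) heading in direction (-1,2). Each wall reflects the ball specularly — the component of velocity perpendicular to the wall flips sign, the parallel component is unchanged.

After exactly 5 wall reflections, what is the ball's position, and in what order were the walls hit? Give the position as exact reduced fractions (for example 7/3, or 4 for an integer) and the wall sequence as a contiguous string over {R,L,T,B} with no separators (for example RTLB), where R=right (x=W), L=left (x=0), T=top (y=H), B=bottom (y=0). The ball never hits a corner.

1. t=1/2 → T at (1/2,5); v=(-1,-2)
2. t=1/2 → L at (0,4); v=(1,-2)
3. t=2 → B at (2,0); v=(1,2)
4. t=2 → R at (4,4); v=(-1,2)
5. t=1/2 → T at (7/2,5); v=(-1,-2)

Final position: (7/2,5)
Wall sequence: TLBRT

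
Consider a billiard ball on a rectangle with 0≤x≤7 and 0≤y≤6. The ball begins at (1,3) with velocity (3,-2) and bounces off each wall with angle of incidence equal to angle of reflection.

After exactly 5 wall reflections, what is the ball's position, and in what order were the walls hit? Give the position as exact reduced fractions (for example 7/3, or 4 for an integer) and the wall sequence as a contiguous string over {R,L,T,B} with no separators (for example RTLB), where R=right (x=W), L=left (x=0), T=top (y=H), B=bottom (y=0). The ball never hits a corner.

1. t=3/2 → B at (11/2,0); v=(3,2)
2. t=1/2 → R at (7,1); v=(-3,2)
3. t=7/3 → L at (0,17/3); v=(3,2)
4. t=1/6 → T at (1/2,6); v=(3,-2)
5. t=13/6 → R at (7,5/3); v=(-3,-2)

Final position: (7,5/3)
Wall sequence: BRLTR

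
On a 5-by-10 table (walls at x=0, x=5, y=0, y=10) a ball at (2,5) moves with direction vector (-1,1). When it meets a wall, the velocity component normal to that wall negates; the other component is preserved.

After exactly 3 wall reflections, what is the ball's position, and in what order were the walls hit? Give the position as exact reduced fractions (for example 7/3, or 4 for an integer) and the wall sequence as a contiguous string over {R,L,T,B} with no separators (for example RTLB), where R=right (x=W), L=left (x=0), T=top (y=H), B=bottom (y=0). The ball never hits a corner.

Final position: (5,8)
Wall sequence: LTR

1. t=2 → L at (0,7); v=(1,1)
2. t=3 → T at (3,10); v=(1,-1)
3. t=2 → R at (5,8); v=(-1,-1)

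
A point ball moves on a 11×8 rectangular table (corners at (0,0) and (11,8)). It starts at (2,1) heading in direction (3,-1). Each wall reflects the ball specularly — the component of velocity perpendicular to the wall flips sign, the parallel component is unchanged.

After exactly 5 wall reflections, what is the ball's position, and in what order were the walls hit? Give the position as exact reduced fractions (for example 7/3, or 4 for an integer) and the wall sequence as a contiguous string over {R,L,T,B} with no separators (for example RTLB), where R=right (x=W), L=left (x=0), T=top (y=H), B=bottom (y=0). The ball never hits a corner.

Final position: (11,20/3)
Wall sequence: BRLTR

1. t=1 → B at (5,0); v=(3,1)
2. t=2 → R at (11,2); v=(-3,1)
3. t=11/3 → L at (0,17/3); v=(3,1)
4. t=7/3 → T at (7,8); v=(3,-1)
5. t=4/3 → R at (11,20/3); v=(-3,-1)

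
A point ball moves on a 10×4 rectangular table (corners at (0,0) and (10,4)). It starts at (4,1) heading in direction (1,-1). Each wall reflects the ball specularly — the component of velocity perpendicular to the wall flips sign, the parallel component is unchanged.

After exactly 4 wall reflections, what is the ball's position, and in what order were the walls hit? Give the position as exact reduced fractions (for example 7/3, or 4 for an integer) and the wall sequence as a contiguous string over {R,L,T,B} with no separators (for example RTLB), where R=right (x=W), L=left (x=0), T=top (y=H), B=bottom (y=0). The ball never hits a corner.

1. t=1 → B at (5,0); v=(1,1)
2. t=4 → T at (9,4); v=(1,-1)
3. t=1 → R at (10,3); v=(-1,-1)
4. t=3 → B at (7,0); v=(-1,1)

Final position: (7,0)
Wall sequence: BTRB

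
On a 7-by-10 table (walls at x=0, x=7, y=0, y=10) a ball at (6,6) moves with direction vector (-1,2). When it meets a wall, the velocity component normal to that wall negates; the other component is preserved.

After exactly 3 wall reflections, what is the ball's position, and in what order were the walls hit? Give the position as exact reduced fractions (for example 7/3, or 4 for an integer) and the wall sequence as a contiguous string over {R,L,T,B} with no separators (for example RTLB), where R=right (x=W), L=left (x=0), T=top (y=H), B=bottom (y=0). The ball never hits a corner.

Final position: (1,0)
Wall sequence: TLB

1. t=2 → T at (4,10); v=(-1,-2)
2. t=4 → L at (0,2); v=(1,-2)
3. t=1 → B at (1,0); v=(1,2)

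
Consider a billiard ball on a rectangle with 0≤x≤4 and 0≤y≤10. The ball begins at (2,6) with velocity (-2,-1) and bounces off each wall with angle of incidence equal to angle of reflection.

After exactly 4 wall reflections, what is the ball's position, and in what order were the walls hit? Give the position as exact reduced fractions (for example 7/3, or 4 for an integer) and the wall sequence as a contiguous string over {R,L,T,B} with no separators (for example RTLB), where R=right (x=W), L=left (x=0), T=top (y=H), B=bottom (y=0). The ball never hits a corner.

1. t=1 → L at (0,5); v=(2,-1)
2. t=2 → R at (4,3); v=(-2,-1)
3. t=2 → L at (0,1); v=(2,-1)
4. t=1 → B at (2,0); v=(2,1)

Final position: (2,0)
Wall sequence: LRLB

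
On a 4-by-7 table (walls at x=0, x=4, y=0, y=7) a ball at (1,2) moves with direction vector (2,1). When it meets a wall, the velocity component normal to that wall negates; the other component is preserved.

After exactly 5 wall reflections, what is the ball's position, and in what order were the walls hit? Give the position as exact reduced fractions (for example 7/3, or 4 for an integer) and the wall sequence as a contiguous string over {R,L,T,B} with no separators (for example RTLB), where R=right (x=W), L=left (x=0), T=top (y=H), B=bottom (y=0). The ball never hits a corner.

1. t=3/2 → R at (4,7/2); v=(-2,1)
2. t=2 → L at (0,11/2); v=(2,1)
3. t=3/2 → T at (3,7); v=(2,-1)
4. t=1/2 → R at (4,13/2); v=(-2,-1)
5. t=2 → L at (0,9/2); v=(2,-1)

Final position: (0,9/2)
Wall sequence: RLTRL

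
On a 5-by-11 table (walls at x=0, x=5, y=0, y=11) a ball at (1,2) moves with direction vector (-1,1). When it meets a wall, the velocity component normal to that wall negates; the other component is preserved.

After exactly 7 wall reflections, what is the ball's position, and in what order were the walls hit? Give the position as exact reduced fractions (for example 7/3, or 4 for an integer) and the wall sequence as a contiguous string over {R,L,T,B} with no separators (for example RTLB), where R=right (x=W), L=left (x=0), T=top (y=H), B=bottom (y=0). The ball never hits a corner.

Final position: (0,1)
Wall sequence: LRTLRBL

1. t=1 → L at (0,3); v=(1,1)
2. t=5 → R at (5,8); v=(-1,1)
3. t=3 → T at (2,11); v=(-1,-1)
4. t=2 → L at (0,9); v=(1,-1)
5. t=5 → R at (5,4); v=(-1,-1)
6. t=4 → B at (1,0); v=(-1,1)
7. t=1 → L at (0,1); v=(1,1)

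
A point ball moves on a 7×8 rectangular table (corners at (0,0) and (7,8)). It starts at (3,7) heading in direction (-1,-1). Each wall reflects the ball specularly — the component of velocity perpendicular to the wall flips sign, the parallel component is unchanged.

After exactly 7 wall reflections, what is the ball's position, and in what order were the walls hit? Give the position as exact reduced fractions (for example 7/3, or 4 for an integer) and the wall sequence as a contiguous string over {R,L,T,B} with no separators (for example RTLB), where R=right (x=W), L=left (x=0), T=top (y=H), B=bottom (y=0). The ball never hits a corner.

1. t=3 → L at (0,4); v=(1,-1)
2. t=4 → B at (4,0); v=(1,1)
3. t=3 → R at (7,3); v=(-1,1)
4. t=5 → T at (2,8); v=(-1,-1)
5. t=2 → L at (0,6); v=(1,-1)
6. t=6 → B at (6,0); v=(1,1)
7. t=1 → R at (7,1); v=(-1,1)

Final position: (7,1)
Wall sequence: LBRTLBR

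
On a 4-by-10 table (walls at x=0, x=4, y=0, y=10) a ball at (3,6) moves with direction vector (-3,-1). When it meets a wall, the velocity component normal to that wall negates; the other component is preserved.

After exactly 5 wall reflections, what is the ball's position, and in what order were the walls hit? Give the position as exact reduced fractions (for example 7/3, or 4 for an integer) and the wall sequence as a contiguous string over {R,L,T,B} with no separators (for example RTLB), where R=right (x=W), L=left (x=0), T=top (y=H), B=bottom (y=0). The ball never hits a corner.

Final position: (1,0)
Wall sequence: LRLRB

1. t=1 → L at (0,5); v=(3,-1)
2. t=4/3 → R at (4,11/3); v=(-3,-1)
3. t=4/3 → L at (0,7/3); v=(3,-1)
4. t=4/3 → R at (4,1); v=(-3,-1)
5. t=1 → B at (1,0); v=(-3,1)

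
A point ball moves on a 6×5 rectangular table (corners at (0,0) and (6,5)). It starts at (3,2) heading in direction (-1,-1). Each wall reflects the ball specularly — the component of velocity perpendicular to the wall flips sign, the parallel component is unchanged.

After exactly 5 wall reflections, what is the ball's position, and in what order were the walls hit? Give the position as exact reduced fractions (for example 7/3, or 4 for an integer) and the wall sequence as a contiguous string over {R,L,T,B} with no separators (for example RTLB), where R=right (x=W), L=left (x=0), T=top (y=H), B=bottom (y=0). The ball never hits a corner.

Final position: (3,0)
Wall sequence: BLTRB

1. t=2 → B at (1,0); v=(-1,1)
2. t=1 → L at (0,1); v=(1,1)
3. t=4 → T at (4,5); v=(1,-1)
4. t=2 → R at (6,3); v=(-1,-1)
5. t=3 → B at (3,0); v=(-1,1)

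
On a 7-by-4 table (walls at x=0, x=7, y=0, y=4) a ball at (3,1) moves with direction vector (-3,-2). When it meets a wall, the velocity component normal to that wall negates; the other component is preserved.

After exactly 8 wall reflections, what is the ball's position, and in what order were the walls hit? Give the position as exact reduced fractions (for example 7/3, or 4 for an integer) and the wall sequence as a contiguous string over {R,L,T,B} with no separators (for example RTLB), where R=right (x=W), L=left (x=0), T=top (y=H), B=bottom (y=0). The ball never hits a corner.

Final position: (7,1)
Wall sequence: BLTRBLTR

1. t=1/2 → B at (3/2,0); v=(-3,2)
2. t=1/2 → L at (0,1); v=(3,2)
3. t=3/2 → T at (9/2,4); v=(3,-2)
4. t=5/6 → R at (7,7/3); v=(-3,-2)
5. t=7/6 → B at (7/2,0); v=(-3,2)
6. t=7/6 → L at (0,7/3); v=(3,2)
7. t=5/6 → T at (5/2,4); v=(3,-2)
8. t=3/2 → R at (7,1); v=(-3,-2)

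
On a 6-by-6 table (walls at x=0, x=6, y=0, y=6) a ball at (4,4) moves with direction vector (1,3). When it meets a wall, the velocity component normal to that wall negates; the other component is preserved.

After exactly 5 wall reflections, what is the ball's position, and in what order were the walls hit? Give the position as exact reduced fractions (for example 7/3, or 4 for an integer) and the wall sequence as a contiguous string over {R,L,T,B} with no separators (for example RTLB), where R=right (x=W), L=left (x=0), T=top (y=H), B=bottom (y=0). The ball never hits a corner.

Final position: (4/3,0)
Wall sequence: TRBTB

1. t=2/3 → T at (14/3,6); v=(1,-3)
2. t=4/3 → R at (6,2); v=(-1,-3)
3. t=2/3 → B at (16/3,0); v=(-1,3)
4. t=2 → T at (10/3,6); v=(-1,-3)
5. t=2 → B at (4/3,0); v=(-1,3)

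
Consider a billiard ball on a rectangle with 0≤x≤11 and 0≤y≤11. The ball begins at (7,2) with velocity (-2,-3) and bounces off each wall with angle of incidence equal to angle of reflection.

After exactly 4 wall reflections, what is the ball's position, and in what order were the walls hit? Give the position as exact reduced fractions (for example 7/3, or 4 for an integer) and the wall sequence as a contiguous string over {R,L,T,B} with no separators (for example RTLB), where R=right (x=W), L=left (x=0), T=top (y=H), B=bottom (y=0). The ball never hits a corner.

Final position: (9,0)
Wall sequence: BLTB

1. t=2/3 → B at (17/3,0); v=(-2,3)
2. t=17/6 → L at (0,17/2); v=(2,3)
3. t=5/6 → T at (5/3,11); v=(2,-3)
4. t=11/3 → B at (9,0); v=(2,3)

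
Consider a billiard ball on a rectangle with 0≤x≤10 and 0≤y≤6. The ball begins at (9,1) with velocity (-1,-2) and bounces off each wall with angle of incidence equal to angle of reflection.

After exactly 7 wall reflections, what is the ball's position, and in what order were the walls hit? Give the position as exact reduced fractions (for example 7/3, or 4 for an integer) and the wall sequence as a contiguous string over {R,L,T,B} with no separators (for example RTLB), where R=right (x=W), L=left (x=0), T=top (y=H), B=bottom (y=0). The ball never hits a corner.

1. t=1/2 → B at (17/2,0); v=(-1,2)
2. t=3 → T at (11/2,6); v=(-1,-2)
3. t=3 → B at (5/2,0); v=(-1,2)
4. t=5/2 → L at (0,5); v=(1,2)
5. t=1/2 → T at (1/2,6); v=(1,-2)
6. t=3 → B at (7/2,0); v=(1,2)
7. t=3 → T at (13/2,6); v=(1,-2)

Final position: (13/2,6)
Wall sequence: BTBLTBT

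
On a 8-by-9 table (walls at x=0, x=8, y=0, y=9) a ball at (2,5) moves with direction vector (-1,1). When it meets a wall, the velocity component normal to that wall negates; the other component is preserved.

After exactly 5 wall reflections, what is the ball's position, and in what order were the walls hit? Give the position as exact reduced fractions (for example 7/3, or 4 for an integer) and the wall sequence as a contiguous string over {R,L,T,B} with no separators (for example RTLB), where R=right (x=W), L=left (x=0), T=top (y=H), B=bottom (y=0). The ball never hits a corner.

Final position: (0,5)
Wall sequence: LTRBL

1. t=2 → L at (0,7); v=(1,1)
2. t=2 → T at (2,9); v=(1,-1)
3. t=6 → R at (8,3); v=(-1,-1)
4. t=3 → B at (5,0); v=(-1,1)
5. t=5 → L at (0,5); v=(1,1)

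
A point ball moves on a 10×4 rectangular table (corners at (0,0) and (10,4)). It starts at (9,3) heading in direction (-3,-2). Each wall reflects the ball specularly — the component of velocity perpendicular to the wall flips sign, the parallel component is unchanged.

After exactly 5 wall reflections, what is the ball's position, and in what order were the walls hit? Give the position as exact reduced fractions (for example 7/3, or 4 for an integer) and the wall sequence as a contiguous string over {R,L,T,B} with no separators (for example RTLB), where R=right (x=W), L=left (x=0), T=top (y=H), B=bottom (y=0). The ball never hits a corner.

Final position: (10,5/3)
Wall sequence: BLTBR

1. t=3/2 → B at (9/2,0); v=(-3,2)
2. t=3/2 → L at (0,3); v=(3,2)
3. t=1/2 → T at (3/2,4); v=(3,-2)
4. t=2 → B at (15/2,0); v=(3,2)
5. t=5/6 → R at (10,5/3); v=(-3,2)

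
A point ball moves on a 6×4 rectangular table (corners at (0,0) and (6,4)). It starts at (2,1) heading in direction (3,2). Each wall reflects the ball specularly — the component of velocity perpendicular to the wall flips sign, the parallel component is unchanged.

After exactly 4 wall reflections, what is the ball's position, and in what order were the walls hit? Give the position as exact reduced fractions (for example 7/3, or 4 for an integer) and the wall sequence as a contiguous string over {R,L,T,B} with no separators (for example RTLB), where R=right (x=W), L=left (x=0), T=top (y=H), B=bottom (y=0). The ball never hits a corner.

1. t=4/3 → R at (6,11/3); v=(-3,2)
2. t=1/6 → T at (11/2,4); v=(-3,-2)
3. t=11/6 → L at (0,1/3); v=(3,-2)
4. t=1/6 → B at (1/2,0); v=(3,2)

Final position: (1/2,0)
Wall sequence: RTLB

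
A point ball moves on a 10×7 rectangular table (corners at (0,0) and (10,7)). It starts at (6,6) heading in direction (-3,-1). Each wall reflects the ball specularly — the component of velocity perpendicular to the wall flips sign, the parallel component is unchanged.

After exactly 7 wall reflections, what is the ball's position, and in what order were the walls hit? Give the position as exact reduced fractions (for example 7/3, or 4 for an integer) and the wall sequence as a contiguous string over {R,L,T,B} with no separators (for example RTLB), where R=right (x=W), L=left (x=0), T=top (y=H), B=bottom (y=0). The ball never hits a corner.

Final position: (0,14/3)
Wall sequence: LRBLRTL

1. t=2 → L at (0,4); v=(3,-1)
2. t=10/3 → R at (10,2/3); v=(-3,-1)
3. t=2/3 → B at (8,0); v=(-3,1)
4. t=8/3 → L at (0,8/3); v=(3,1)
5. t=10/3 → R at (10,6); v=(-3,1)
6. t=1 → T at (7,7); v=(-3,-1)
7. t=7/3 → L at (0,14/3); v=(3,-1)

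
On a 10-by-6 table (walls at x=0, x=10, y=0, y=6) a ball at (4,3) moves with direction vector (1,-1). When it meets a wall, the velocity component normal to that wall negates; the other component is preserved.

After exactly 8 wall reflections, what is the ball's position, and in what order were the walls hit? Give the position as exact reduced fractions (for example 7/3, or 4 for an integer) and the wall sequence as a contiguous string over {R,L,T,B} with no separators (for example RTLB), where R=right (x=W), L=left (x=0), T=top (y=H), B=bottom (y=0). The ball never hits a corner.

1. t=3 → B at (7,0); v=(1,1)
2. t=3 → R at (10,3); v=(-1,1)
3. t=3 → T at (7,6); v=(-1,-1)
4. t=6 → B at (1,0); v=(-1,1)
5. t=1 → L at (0,1); v=(1,1)
6. t=5 → T at (5,6); v=(1,-1)
7. t=5 → R at (10,1); v=(-1,-1)
8. t=1 → B at (9,0); v=(-1,1)

Final position: (9,0)
Wall sequence: BRTBLTRB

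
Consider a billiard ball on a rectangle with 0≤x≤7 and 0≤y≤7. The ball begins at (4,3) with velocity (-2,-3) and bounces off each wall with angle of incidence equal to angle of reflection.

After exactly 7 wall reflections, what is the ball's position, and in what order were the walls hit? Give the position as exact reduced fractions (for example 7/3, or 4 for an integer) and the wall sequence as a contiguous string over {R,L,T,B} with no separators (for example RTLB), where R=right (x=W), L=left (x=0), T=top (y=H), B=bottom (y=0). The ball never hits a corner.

1. t=1 → B at (2,0); v=(-2,3)
2. t=1 → L at (0,3); v=(2,3)
3. t=4/3 → T at (8/3,7); v=(2,-3)
4. t=13/6 → R at (7,1/2); v=(-2,-3)
5. t=1/6 → B at (20/3,0); v=(-2,3)
6. t=7/3 → T at (2,7); v=(-2,-3)
7. t=1 → L at (0,4); v=(2,-3)

Final position: (0,4)
Wall sequence: BLTRBTL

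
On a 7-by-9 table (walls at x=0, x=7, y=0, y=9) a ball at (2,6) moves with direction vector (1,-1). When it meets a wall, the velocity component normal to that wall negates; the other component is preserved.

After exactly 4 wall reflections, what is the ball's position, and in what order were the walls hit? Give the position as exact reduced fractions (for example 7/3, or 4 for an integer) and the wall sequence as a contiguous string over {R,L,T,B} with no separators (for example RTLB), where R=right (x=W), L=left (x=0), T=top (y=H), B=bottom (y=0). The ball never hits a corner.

1. t=5 → R at (7,1); v=(-1,-1)
2. t=1 → B at (6,0); v=(-1,1)
3. t=6 → L at (0,6); v=(1,1)
4. t=3 → T at (3,9); v=(1,-1)

Final position: (3,9)
Wall sequence: RBLT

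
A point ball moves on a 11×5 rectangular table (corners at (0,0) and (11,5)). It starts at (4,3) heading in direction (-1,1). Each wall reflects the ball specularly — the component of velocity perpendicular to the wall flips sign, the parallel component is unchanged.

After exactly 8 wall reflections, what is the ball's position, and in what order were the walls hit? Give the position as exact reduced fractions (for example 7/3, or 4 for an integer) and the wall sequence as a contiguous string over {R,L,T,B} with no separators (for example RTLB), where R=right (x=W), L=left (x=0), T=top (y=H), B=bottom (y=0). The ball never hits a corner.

1. t=2 → T at (2,5); v=(-1,-1)
2. t=2 → L at (0,3); v=(1,-1)
3. t=3 → B at (3,0); v=(1,1)
4. t=5 → T at (8,5); v=(1,-1)
5. t=3 → R at (11,2); v=(-1,-1)
6. t=2 → B at (9,0); v=(-1,1)
7. t=5 → T at (4,5); v=(-1,-1)
8. t=4 → L at (0,1); v=(1,-1)

Final position: (0,1)
Wall sequence: TLBTRBTL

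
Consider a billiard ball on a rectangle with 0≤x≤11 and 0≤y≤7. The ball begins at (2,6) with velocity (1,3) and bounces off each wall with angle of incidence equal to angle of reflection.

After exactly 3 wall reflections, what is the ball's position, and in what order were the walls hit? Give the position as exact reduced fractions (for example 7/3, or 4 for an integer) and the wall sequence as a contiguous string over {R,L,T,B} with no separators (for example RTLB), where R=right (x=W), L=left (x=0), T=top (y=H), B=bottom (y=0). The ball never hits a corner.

1. t=1/3 → T at (7/3,7); v=(1,-3)
2. t=7/3 → B at (14/3,0); v=(1,3)
3. t=7/3 → T at (7,7); v=(1,-3)

Final position: (7,7)
Wall sequence: TBT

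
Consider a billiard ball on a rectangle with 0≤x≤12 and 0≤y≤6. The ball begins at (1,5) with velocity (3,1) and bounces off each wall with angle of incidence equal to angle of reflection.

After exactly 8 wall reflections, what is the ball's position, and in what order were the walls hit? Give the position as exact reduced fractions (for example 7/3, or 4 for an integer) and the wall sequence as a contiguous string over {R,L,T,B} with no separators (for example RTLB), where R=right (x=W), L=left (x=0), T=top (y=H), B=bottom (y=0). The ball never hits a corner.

1. t=1 → T at (4,6); v=(3,-1)
2. t=8/3 → R at (12,10/3); v=(-3,-1)
3. t=10/3 → B at (2,0); v=(-3,1)
4. t=2/3 → L at (0,2/3); v=(3,1)
5. t=4 → R at (12,14/3); v=(-3,1)
6. t=4/3 → T at (8,6); v=(-3,-1)
7. t=8/3 → L at (0,10/3); v=(3,-1)
8. t=10/3 → B at (10,0); v=(3,1)

Final position: (10,0)
Wall sequence: TRBLRTLB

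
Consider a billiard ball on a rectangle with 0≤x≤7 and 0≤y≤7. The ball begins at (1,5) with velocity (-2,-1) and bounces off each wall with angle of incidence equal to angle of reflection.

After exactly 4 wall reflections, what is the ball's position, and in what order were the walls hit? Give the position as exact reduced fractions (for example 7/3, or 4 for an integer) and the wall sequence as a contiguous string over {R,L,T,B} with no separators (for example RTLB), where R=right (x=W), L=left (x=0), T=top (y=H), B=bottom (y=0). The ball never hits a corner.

Final position: (0,5/2)
Wall sequence: LRBL

1. t=1/2 → L at (0,9/2); v=(2,-1)
2. t=7/2 → R at (7,1); v=(-2,-1)
3. t=1 → B at (5,0); v=(-2,1)
4. t=5/2 → L at (0,5/2); v=(2,1)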